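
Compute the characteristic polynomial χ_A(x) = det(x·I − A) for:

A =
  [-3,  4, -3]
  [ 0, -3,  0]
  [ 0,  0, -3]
x^3 + 9*x^2 + 27*x + 27

Expanding det(x·I − A) (e.g. by cofactor expansion or by noting that A is similar to its Jordan form J, which has the same characteristic polynomial as A) gives
  χ_A(x) = x^3 + 9*x^2 + 27*x + 27
which factors as (x + 3)^3. The eigenvalues (with algebraic multiplicities) are λ = -3 with multiplicity 3.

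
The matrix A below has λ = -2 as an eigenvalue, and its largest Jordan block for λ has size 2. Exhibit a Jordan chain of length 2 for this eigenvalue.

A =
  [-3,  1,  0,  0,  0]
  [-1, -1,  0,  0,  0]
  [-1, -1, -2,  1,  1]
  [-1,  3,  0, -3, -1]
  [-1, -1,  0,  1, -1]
A Jordan chain for λ = -2 of length 2:
v_1 = (-1, -1, -1, -1, -1)ᵀ
v_2 = (1, 0, 0, 0, 0)ᵀ

Let N = A − (-2)·I. We want v_2 with N^2 v_2 = 0 but N^1 v_2 ≠ 0; then v_{j-1} := N · v_j for j = 2, …, 2.

Pick v_2 = (1, 0, 0, 0, 0)ᵀ.
Then v_1 = N · v_2 = (-1, -1, -1, -1, -1)ᵀ.

Sanity check: (A − (-2)·I) v_1 = (0, 0, 0, 0, 0)ᵀ = 0. ✓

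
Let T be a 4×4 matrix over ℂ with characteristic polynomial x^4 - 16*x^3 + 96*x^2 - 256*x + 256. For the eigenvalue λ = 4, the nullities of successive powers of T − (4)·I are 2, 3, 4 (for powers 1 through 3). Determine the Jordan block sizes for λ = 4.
Block sizes for λ = 4: [3, 1]

From the dimensions of kernels of powers, the number of Jordan blocks of size at least j is d_j − d_{j−1} where d_j = dim ker(N^j) (with d_0 = 0). Computing the differences gives [2, 1, 1].
The number of blocks of size exactly k is (#blocks of size ≥ k) − (#blocks of size ≥ k + 1), so the partition is: 1 block(s) of size 1, 1 block(s) of size 3.
In nonincreasing order the block sizes are [3, 1].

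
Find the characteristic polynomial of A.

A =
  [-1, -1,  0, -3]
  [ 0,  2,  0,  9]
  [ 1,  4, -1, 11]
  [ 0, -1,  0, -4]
x^4 + 4*x^3 + 6*x^2 + 4*x + 1

Expanding det(x·I − A) (e.g. by cofactor expansion or by noting that A is similar to its Jordan form J, which has the same characteristic polynomial as A) gives
  χ_A(x) = x^4 + 4*x^3 + 6*x^2 + 4*x + 1
which factors as (x + 1)^4. The eigenvalues (with algebraic multiplicities) are λ = -1 with multiplicity 4.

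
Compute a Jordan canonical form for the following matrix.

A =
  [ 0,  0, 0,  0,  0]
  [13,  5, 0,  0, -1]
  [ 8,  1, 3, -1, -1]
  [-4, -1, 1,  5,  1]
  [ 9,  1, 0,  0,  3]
J_1(0) ⊕ J_2(4) ⊕ J_2(4)

The characteristic polynomial is
  det(x·I − A) = x^5 - 16*x^4 + 96*x^3 - 256*x^2 + 256*x = x*(x - 4)^4

Eigenvalues and multiplicities (the geometric multiplicity of λ is n − rank(A − λI), which equals the number of Jordan blocks for λ):
  λ = 0: algebraic multiplicity = 1, geometric multiplicity = 1
  λ = 4: algebraic multiplicity = 4, geometric multiplicity = 2

Determining the block sizes for each eigenvalue:
  λ = 0: one block (gm = 1), so the single block has size am = 1 → block sizes [1]
  λ = 4: with am = 4 and gm = 2, the partition is not yet determined (e.g. several partitions of 4 into 2 parts exist). Let N = A − (4)·I. Computing rank(N^1) = 3, rank(N^2) = 1; the number of blocks of size ≥ j is rank(N^{j−1}) − rank(N^j), giving [2, 2]. So we have 2 block(s) of size 2 → block sizes [2, 2]

Assembling the blocks gives a Jordan form
J =
  [0, 0, 0, 0, 0]
  [0, 4, 1, 0, 0]
  [0, 0, 4, 0, 0]
  [0, 0, 0, 4, 1]
  [0, 0, 0, 0, 4]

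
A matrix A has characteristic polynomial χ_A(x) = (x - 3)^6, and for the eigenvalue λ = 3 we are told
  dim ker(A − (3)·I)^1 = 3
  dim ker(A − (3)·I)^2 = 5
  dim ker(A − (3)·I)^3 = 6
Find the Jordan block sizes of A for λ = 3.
Block sizes for λ = 3: [3, 2, 1]

From the dimensions of kernels of powers, the number of Jordan blocks of size at least j is d_j − d_{j−1} where d_j = dim ker(N^j) (with d_0 = 0). Computing the differences gives [3, 2, 1].
The number of blocks of size exactly k is (#blocks of size ≥ k) − (#blocks of size ≥ k + 1), so the partition is: 1 block(s) of size 1, 1 block(s) of size 2, 1 block(s) of size 3.
In nonincreasing order the block sizes are [3, 2, 1].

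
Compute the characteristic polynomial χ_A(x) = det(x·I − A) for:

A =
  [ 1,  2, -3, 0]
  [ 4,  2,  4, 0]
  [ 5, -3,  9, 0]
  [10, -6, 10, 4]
x^4 - 16*x^3 + 96*x^2 - 256*x + 256

Expanding det(x·I − A) (e.g. by cofactor expansion or by noting that A is similar to its Jordan form J, which has the same characteristic polynomial as A) gives
  χ_A(x) = x^4 - 16*x^3 + 96*x^2 - 256*x + 256
which factors as (x - 4)^4. The eigenvalues (with algebraic multiplicities) are λ = 4 with multiplicity 4.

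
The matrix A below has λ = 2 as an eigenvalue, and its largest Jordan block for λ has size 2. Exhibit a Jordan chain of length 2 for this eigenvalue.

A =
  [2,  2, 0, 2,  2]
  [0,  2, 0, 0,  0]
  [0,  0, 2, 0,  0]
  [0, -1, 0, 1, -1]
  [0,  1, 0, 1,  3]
A Jordan chain for λ = 2 of length 2:
v_1 = (2, 0, 0, -1, 1)ᵀ
v_2 = (0, 1, 0, 0, 0)ᵀ

Let N = A − (2)·I. We want v_2 with N^2 v_2 = 0 but N^1 v_2 ≠ 0; then v_{j-1} := N · v_j for j = 2, …, 2.

Pick v_2 = (0, 1, 0, 0, 0)ᵀ.
Then v_1 = N · v_2 = (2, 0, 0, -1, 1)ᵀ.

Sanity check: (A − (2)·I) v_1 = (0, 0, 0, 0, 0)ᵀ = 0. ✓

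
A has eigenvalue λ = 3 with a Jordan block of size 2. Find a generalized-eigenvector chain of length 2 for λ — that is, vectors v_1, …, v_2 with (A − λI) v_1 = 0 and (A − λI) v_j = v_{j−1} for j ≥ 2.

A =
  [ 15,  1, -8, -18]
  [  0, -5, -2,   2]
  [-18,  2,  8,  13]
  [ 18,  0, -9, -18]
A Jordan chain for λ = 3 of length 2:
v_1 = (3, 6, -15, 9)ᵀ
v_2 = (1, -1, 1, 0)ᵀ

Let N = A − (3)·I. We want v_2 with N^2 v_2 = 0 but N^1 v_2 ≠ 0; then v_{j-1} := N · v_j for j = 2, …, 2.

Pick v_2 = (1, -1, 1, 0)ᵀ.
Then v_1 = N · v_2 = (3, 6, -15, 9)ᵀ.

Sanity check: (A − (3)·I) v_1 = (0, 0, 0, 0)ᵀ = 0. ✓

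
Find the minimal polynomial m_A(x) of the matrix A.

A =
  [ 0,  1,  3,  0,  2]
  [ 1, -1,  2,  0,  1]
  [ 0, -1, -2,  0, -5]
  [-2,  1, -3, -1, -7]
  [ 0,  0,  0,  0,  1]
x^4 + 2*x^3 - 2*x - 1

The characteristic polynomial is χ_A(x) = (x - 1)*(x + 1)^4, so the eigenvalues are known. The minimal polynomial is
  m_A(x) = Π_λ (x − λ)^{k_λ}
where k_λ is the size of the *largest* Jordan block for λ (equivalently, the smallest k with (A − λI)^k v = 0 for every generalised eigenvector v of λ).

  λ = -1: largest Jordan block has size 3, contributing (x + 1)^3
  λ = 1: largest Jordan block has size 1, contributing (x − 1)

So m_A(x) = (x - 1)*(x + 1)^3 = x^4 + 2*x^3 - 2*x - 1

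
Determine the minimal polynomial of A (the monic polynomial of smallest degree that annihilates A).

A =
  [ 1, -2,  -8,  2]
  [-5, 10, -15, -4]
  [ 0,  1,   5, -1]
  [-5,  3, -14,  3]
x^4 - 19*x^3 + 126*x^2 - 324*x + 216

The characteristic polynomial is χ_A(x) = (x - 6)^3*(x - 1), so the eigenvalues are known. The minimal polynomial is
  m_A(x) = Π_λ (x − λ)^{k_λ}
where k_λ is the size of the *largest* Jordan block for λ (equivalently, the smallest k with (A − λI)^k v = 0 for every generalised eigenvector v of λ).

  λ = 1: largest Jordan block has size 1, contributing (x − 1)
  λ = 6: largest Jordan block has size 3, contributing (x − 6)^3

So m_A(x) = (x - 6)^3*(x - 1) = x^4 - 19*x^3 + 126*x^2 - 324*x + 216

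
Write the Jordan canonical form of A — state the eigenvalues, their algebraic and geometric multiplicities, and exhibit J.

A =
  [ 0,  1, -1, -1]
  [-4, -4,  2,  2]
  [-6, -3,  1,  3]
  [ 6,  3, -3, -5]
J_2(-2) ⊕ J_1(-2) ⊕ J_1(-2)

The characteristic polynomial is
  det(x·I − A) = x^4 + 8*x^3 + 24*x^2 + 32*x + 16 = (x + 2)^4

Eigenvalues and multiplicities (the geometric multiplicity of λ is n − rank(A − λI), which equals the number of Jordan blocks for λ):
  λ = -2: algebraic multiplicity = 4, geometric multiplicity = 3

Determining the block sizes for each eigenvalue:
  λ = -2: 3 blocks summing to 4 forces exactly one block of size 2 and the rest size 1 → block sizes [2, 1, 1]

Assembling the blocks gives a Jordan form
J =
  [-2,  1,  0,  0]
  [ 0, -2,  0,  0]
  [ 0,  0, -2,  0]
  [ 0,  0,  0, -2]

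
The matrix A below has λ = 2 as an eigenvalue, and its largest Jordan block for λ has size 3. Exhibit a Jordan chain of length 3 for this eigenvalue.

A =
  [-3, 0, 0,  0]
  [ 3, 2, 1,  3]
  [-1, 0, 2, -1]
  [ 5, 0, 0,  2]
A Jordan chain for λ = 2 of length 3:
v_1 = (0, -1, 0, 0)ᵀ
v_2 = (0, 3, -1, 0)ᵀ
v_3 = (0, 0, 0, 1)ᵀ

Let N = A − (2)·I. We want v_3 with N^3 v_3 = 0 but N^2 v_3 ≠ 0; then v_{j-1} := N · v_j for j = 3, …, 2.

Pick v_3 = (0, 0, 0, 1)ᵀ.
Then v_2 = N · v_3 = (0, 3, -1, 0)ᵀ.
Then v_1 = N · v_2 = (0, -1, 0, 0)ᵀ.

Sanity check: (A − (2)·I) v_1 = (0, 0, 0, 0)ᵀ = 0. ✓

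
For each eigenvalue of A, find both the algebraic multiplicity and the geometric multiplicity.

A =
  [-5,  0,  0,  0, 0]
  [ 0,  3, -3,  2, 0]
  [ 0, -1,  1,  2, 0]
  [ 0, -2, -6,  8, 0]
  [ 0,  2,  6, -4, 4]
λ = -5: alg = 1, geom = 1; λ = 4: alg = 4, geom = 3

Step 1 — factor the characteristic polynomial to read off the algebraic multiplicities:
  χ_A(x) = (x - 4)^4*(x + 5)

Step 2 — compute geometric multiplicities via the rank-nullity identity g(λ) = n − rank(A − λI):
  rank(A − (-5)·I) = 4, so dim ker(A − (-5)·I) = n − 4 = 1
  rank(A − (4)·I) = 2, so dim ker(A − (4)·I) = n − 2 = 3

Summary:
  λ = -5: algebraic multiplicity = 1, geometric multiplicity = 1
  λ = 4: algebraic multiplicity = 4, geometric multiplicity = 3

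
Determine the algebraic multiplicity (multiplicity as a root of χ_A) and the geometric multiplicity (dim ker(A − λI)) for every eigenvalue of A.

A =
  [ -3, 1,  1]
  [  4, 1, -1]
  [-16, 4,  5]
λ = 1: alg = 3, geom = 1

Step 1 — factor the characteristic polynomial to read off the algebraic multiplicities:
  χ_A(x) = (x - 1)^3

Step 2 — compute geometric multiplicities via the rank-nullity identity g(λ) = n − rank(A − λI):
  rank(A − (1)·I) = 2, so dim ker(A − (1)·I) = n − 2 = 1

Summary:
  λ = 1: algebraic multiplicity = 3, geometric multiplicity = 1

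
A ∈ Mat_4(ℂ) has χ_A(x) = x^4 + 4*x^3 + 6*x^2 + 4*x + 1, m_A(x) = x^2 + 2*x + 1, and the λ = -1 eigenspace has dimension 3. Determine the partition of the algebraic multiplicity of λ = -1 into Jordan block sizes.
Block sizes for λ = -1: [2, 1, 1]

Step 1 — from the characteristic polynomial, algebraic multiplicity of λ = -1 is 4. From dim ker(A − (-1)·I) = 3, there are exactly 3 Jordan blocks for λ = -1.
Step 2 — from the minimal polynomial, the factor (x + 1)^2 tells us the largest block for λ = -1 has size 2.
Step 3 — with total size 4, 3 blocks, and largest block 2, the block sizes (in nonincreasing order) are [2, 1, 1].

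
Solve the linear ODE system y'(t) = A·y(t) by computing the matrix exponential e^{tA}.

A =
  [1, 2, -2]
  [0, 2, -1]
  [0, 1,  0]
e^{tA} =
  [exp(t), 2*t*exp(t), -2*t*exp(t)]
  [0, t*exp(t) + exp(t), -t*exp(t)]
  [0, t*exp(t), -t*exp(t) + exp(t)]

Strategy: write A = P · J · P⁻¹ where J is a Jordan canonical form, so e^{tA} = P · e^{tJ} · P⁻¹, and e^{tJ} can be computed block-by-block.

A has Jordan form
J =
  [1, 1, 0]
  [0, 1, 0]
  [0, 0, 1]
(up to reordering of blocks).

Per-block formulas:
  For a 1×1 block at λ = 1: exp(t · [1]) = [e^(1t)].
  For a 2×2 Jordan block J_2(1): exp(t · J_2(1)) = e^(1t)·(I + t·N), where N is the 2×2 nilpotent shift.

After assembling e^{tJ} and conjugating by P, we get:

e^{tA} =
  [exp(t), 2*t*exp(t), -2*t*exp(t)]
  [0, t*exp(t) + exp(t), -t*exp(t)]
  [0, t*exp(t), -t*exp(t) + exp(t)]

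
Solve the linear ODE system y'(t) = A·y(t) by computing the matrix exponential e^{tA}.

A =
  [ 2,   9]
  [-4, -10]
e^{tA} =
  [6*t*exp(-4*t) + exp(-4*t), 9*t*exp(-4*t)]
  [-4*t*exp(-4*t), -6*t*exp(-4*t) + exp(-4*t)]

Strategy: write A = P · J · P⁻¹ where J is a Jordan canonical form, so e^{tA} = P · e^{tJ} · P⁻¹, and e^{tJ} can be computed block-by-block.

A has Jordan form
J =
  [-4,  1]
  [ 0, -4]
(up to reordering of blocks).

Per-block formulas:
  For a 2×2 Jordan block J_2(-4): exp(t · J_2(-4)) = e^(-4t)·(I + t·N), where N is the 2×2 nilpotent shift.

After assembling e^{tJ} and conjugating by P, we get:

e^{tA} =
  [6*t*exp(-4*t) + exp(-4*t), 9*t*exp(-4*t)]
  [-4*t*exp(-4*t), -6*t*exp(-4*t) + exp(-4*t)]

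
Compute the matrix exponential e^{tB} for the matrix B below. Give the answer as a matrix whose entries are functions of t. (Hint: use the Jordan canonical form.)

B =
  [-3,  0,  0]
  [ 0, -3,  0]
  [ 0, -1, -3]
e^{tB} =
  [exp(-3*t), 0, 0]
  [0, exp(-3*t), 0]
  [0, -t*exp(-3*t), exp(-3*t)]

Strategy: write B = P · J · P⁻¹ where J is a Jordan canonical form, so e^{tB} = P · e^{tJ} · P⁻¹, and e^{tJ} can be computed block-by-block.

B has Jordan form
J =
  [-3,  1,  0]
  [ 0, -3,  0]
  [ 0,  0, -3]
(up to reordering of blocks).

Per-block formulas:
  For a 2×2 Jordan block J_2(-3): exp(t · J_2(-3)) = e^(-3t)·(I + t·N), where N is the 2×2 nilpotent shift.
  For a 1×1 block at λ = -3: exp(t · [-3]) = [e^(-3t)].

After assembling e^{tJ} and conjugating by P, we get:

e^{tB} =
  [exp(-3*t), 0, 0]
  [0, exp(-3*t), 0]
  [0, -t*exp(-3*t), exp(-3*t)]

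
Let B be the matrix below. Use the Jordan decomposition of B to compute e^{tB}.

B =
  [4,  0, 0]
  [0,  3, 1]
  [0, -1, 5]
e^{tB} =
  [exp(4*t), 0, 0]
  [0, -t*exp(4*t) + exp(4*t), t*exp(4*t)]
  [0, -t*exp(4*t), t*exp(4*t) + exp(4*t)]

Strategy: write B = P · J · P⁻¹ where J is a Jordan canonical form, so e^{tB} = P · e^{tJ} · P⁻¹, and e^{tJ} can be computed block-by-block.

B has Jordan form
J =
  [4, 1, 0]
  [0, 4, 0]
  [0, 0, 4]
(up to reordering of blocks).

Per-block formulas:
  For a 1×1 block at λ = 4: exp(t · [4]) = [e^(4t)].
  For a 2×2 Jordan block J_2(4): exp(t · J_2(4)) = e^(4t)·(I + t·N), where N is the 2×2 nilpotent shift.

After assembling e^{tJ} and conjugating by P, we get:

e^{tB} =
  [exp(4*t), 0, 0]
  [0, -t*exp(4*t) + exp(4*t), t*exp(4*t)]
  [0, -t*exp(4*t), t*exp(4*t) + exp(4*t)]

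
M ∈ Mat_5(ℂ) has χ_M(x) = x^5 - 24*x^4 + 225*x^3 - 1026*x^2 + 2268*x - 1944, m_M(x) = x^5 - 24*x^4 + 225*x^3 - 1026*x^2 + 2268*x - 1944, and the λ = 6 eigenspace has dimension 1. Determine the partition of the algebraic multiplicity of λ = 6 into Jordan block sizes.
Block sizes for λ = 6: [3]

Step 1 — from the characteristic polynomial, algebraic multiplicity of λ = 6 is 3. From dim ker(M − (6)·I) = 1, there are exactly 1 Jordan blocks for λ = 6.
Step 2 — from the minimal polynomial, the factor (x − 6)^3 tells us the largest block for λ = 6 has size 3.
Step 3 — with total size 3, 1 blocks, and largest block 3, the block sizes (in nonincreasing order) are [3].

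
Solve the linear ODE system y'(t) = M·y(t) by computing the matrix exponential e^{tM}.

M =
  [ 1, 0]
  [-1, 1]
e^{tM} =
  [exp(t), 0]
  [-t*exp(t), exp(t)]

Strategy: write M = P · J · P⁻¹ where J is a Jordan canonical form, so e^{tM} = P · e^{tJ} · P⁻¹, and e^{tJ} can be computed block-by-block.

M has Jordan form
J =
  [1, 1]
  [0, 1]
(up to reordering of blocks).

Per-block formulas:
  For a 2×2 Jordan block J_2(1): exp(t · J_2(1)) = e^(1t)·(I + t·N), where N is the 2×2 nilpotent shift.

After assembling e^{tJ} and conjugating by P, we get:

e^{tM} =
  [exp(t), 0]
  [-t*exp(t), exp(t)]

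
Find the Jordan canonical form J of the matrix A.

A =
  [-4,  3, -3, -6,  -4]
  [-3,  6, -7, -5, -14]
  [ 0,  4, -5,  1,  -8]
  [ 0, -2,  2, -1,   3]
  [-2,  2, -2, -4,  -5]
J_2(-3) ⊕ J_3(-1)

The characteristic polynomial is
  det(x·I − A) = x^5 + 9*x^4 + 30*x^3 + 46*x^2 + 33*x + 9 = (x + 1)^3*(x + 3)^2

Eigenvalues and multiplicities (the geometric multiplicity of λ is n − rank(A − λI), which equals the number of Jordan blocks for λ):
  λ = -3: algebraic multiplicity = 2, geometric multiplicity = 1
  λ = -1: algebraic multiplicity = 3, geometric multiplicity = 1

Determining the block sizes for each eigenvalue:
  λ = -3: one block (gm = 1), so the single block has size am = 2 → block sizes [2]
  λ = -1: one block (gm = 1), so the single block has size am = 3 → block sizes [3]

Assembling the blocks gives a Jordan form
J =
  [-3,  1,  0,  0,  0]
  [ 0, -3,  0,  0,  0]
  [ 0,  0, -1,  1,  0]
  [ 0,  0,  0, -1,  1]
  [ 0,  0,  0,  0, -1]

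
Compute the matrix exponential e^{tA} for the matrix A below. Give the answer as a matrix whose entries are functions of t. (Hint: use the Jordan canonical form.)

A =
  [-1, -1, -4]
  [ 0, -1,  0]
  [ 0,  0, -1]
e^{tA} =
  [exp(-t), -t*exp(-t), -4*t*exp(-t)]
  [0, exp(-t), 0]
  [0, 0, exp(-t)]

Strategy: write A = P · J · P⁻¹ where J is a Jordan canonical form, so e^{tA} = P · e^{tJ} · P⁻¹, and e^{tJ} can be computed block-by-block.

A has Jordan form
J =
  [-1,  1,  0]
  [ 0, -1,  0]
  [ 0,  0, -1]
(up to reordering of blocks).

Per-block formulas:
  For a 1×1 block at λ = -1: exp(t · [-1]) = [e^(-1t)].
  For a 2×2 Jordan block J_2(-1): exp(t · J_2(-1)) = e^(-1t)·(I + t·N), where N is the 2×2 nilpotent shift.

After assembling e^{tJ} and conjugating by P, we get:

e^{tA} =
  [exp(-t), -t*exp(-t), -4*t*exp(-t)]
  [0, exp(-t), 0]
  [0, 0, exp(-t)]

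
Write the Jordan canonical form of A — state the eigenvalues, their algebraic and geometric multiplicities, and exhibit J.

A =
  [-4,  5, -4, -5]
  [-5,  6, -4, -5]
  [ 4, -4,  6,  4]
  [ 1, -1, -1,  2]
J_1(1) ⊕ J_1(1) ⊕ J_2(4)

The characteristic polynomial is
  det(x·I − A) = x^4 - 10*x^3 + 33*x^2 - 40*x + 16 = (x - 4)^2*(x - 1)^2

Eigenvalues and multiplicities (the geometric multiplicity of λ is n − rank(A − λI), which equals the number of Jordan blocks for λ):
  λ = 1: algebraic multiplicity = 2, geometric multiplicity = 2
  λ = 4: algebraic multiplicity = 2, geometric multiplicity = 1

Determining the block sizes for each eigenvalue:
  λ = 1: gm = am = 2, so every block has size 1 → block sizes [1, 1]
  λ = 4: one block (gm = 1), so the single block has size am = 2 → block sizes [2]

Assembling the blocks gives a Jordan form
J =
  [1, 0, 0, 0]
  [0, 1, 0, 0]
  [0, 0, 4, 1]
  [0, 0, 0, 4]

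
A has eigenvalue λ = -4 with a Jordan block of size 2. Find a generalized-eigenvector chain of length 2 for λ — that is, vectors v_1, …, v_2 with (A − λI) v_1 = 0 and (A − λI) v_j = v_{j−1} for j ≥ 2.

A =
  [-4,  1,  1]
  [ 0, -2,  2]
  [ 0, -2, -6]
A Jordan chain for λ = -4 of length 2:
v_1 = (1, 2, -2)ᵀ
v_2 = (0, 1, 0)ᵀ

Let N = A − (-4)·I. We want v_2 with N^2 v_2 = 0 but N^1 v_2 ≠ 0; then v_{j-1} := N · v_j for j = 2, …, 2.

Pick v_2 = (0, 1, 0)ᵀ.
Then v_1 = N · v_2 = (1, 2, -2)ᵀ.

Sanity check: (A − (-4)·I) v_1 = (0, 0, 0)ᵀ = 0. ✓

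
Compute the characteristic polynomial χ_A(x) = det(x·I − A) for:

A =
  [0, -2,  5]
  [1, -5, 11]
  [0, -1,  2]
x^3 + 3*x^2 + 3*x + 1

Expanding det(x·I − A) (e.g. by cofactor expansion or by noting that A is similar to its Jordan form J, which has the same characteristic polynomial as A) gives
  χ_A(x) = x^3 + 3*x^2 + 3*x + 1
which factors as (x + 1)^3. The eigenvalues (with algebraic multiplicities) are λ = -1 with multiplicity 3.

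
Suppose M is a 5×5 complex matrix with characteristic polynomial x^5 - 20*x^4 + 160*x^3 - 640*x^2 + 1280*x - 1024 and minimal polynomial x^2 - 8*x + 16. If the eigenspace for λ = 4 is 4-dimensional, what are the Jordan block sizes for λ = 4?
Block sizes for λ = 4: [2, 1, 1, 1]

Step 1 — from the characteristic polynomial, algebraic multiplicity of λ = 4 is 5. From dim ker(M − (4)·I) = 4, there are exactly 4 Jordan blocks for λ = 4.
Step 2 — from the minimal polynomial, the factor (x − 4)^2 tells us the largest block for λ = 4 has size 2.
Step 3 — with total size 5, 4 blocks, and largest block 2, the block sizes (in nonincreasing order) are [2, 1, 1, 1].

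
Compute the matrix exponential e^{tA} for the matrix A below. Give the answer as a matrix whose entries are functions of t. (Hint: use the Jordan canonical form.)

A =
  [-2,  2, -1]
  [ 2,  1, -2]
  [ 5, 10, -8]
e^{tA} =
  [t*exp(-3*t) + exp(-3*t), 2*t*exp(-3*t), -t*exp(-3*t)]
  [2*t*exp(-3*t), 4*t*exp(-3*t) + exp(-3*t), -2*t*exp(-3*t)]
  [5*t*exp(-3*t), 10*t*exp(-3*t), -5*t*exp(-3*t) + exp(-3*t)]

Strategy: write A = P · J · P⁻¹ where J is a Jordan canonical form, so e^{tA} = P · e^{tJ} · P⁻¹, and e^{tJ} can be computed block-by-block.

A has Jordan form
J =
  [-3,  1,  0]
  [ 0, -3,  0]
  [ 0,  0, -3]
(up to reordering of blocks).

Per-block formulas:
  For a 2×2 Jordan block J_2(-3): exp(t · J_2(-3)) = e^(-3t)·(I + t·N), where N is the 2×2 nilpotent shift.
  For a 1×1 block at λ = -3: exp(t · [-3]) = [e^(-3t)].

After assembling e^{tJ} and conjugating by P, we get:

e^{tA} =
  [t*exp(-3*t) + exp(-3*t), 2*t*exp(-3*t), -t*exp(-3*t)]
  [2*t*exp(-3*t), 4*t*exp(-3*t) + exp(-3*t), -2*t*exp(-3*t)]
  [5*t*exp(-3*t), 10*t*exp(-3*t), -5*t*exp(-3*t) + exp(-3*t)]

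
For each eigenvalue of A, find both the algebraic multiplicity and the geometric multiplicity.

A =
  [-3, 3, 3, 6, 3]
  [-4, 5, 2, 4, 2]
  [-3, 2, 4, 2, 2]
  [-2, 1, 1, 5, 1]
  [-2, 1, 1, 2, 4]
λ = 3: alg = 5, geom = 3

Step 1 — factor the characteristic polynomial to read off the algebraic multiplicities:
  χ_A(x) = (x - 3)^5

Step 2 — compute geometric multiplicities via the rank-nullity identity g(λ) = n − rank(A − λI):
  rank(A − (3)·I) = 2, so dim ker(A − (3)·I) = n − 2 = 3

Summary:
  λ = 3: algebraic multiplicity = 5, geometric multiplicity = 3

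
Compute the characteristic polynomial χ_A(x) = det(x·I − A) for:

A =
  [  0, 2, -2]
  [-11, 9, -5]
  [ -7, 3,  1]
x^3 - 10*x^2 + 32*x - 32

Expanding det(x·I − A) (e.g. by cofactor expansion or by noting that A is similar to its Jordan form J, which has the same characteristic polynomial as A) gives
  χ_A(x) = x^3 - 10*x^2 + 32*x - 32
which factors as (x - 4)^2*(x - 2). The eigenvalues (with algebraic multiplicities) are λ = 2 with multiplicity 1, λ = 4 with multiplicity 2.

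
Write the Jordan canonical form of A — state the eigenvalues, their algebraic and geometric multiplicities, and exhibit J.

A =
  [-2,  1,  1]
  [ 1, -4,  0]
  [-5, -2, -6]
J_3(-4)

The characteristic polynomial is
  det(x·I − A) = x^3 + 12*x^2 + 48*x + 64 = (x + 4)^3

Eigenvalues and multiplicities (the geometric multiplicity of λ is n − rank(A − λI), which equals the number of Jordan blocks for λ):
  λ = -4: algebraic multiplicity = 3, geometric multiplicity = 1

Determining the block sizes for each eigenvalue:
  λ = -4: one block (gm = 1), so the single block has size am = 3 → block sizes [3]

Assembling the blocks gives a Jordan form
J =
  [-4,  1,  0]
  [ 0, -4,  1]
  [ 0,  0, -4]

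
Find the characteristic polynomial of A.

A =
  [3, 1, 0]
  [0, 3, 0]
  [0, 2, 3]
x^3 - 9*x^2 + 27*x - 27

Expanding det(x·I − A) (e.g. by cofactor expansion or by noting that A is similar to its Jordan form J, which has the same characteristic polynomial as A) gives
  χ_A(x) = x^3 - 9*x^2 + 27*x - 27
which factors as (x - 3)^3. The eigenvalues (with algebraic multiplicities) are λ = 3 with multiplicity 3.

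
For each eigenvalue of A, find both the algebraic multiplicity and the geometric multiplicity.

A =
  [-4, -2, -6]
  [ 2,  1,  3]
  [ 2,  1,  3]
λ = 0: alg = 3, geom = 2

Step 1 — factor the characteristic polynomial to read off the algebraic multiplicities:
  χ_A(x) = x^3

Step 2 — compute geometric multiplicities via the rank-nullity identity g(λ) = n − rank(A − λI):
  rank(A − (0)·I) = 1, so dim ker(A − (0)·I) = n − 1 = 2

Summary:
  λ = 0: algebraic multiplicity = 3, geometric multiplicity = 2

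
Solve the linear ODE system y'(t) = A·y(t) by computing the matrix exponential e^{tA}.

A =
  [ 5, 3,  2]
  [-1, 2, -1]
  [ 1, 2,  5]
e^{tA} =
  [t*exp(4*t) + exp(4*t), t^2*exp(4*t)/2 + 3*t*exp(4*t), t^2*exp(4*t)/2 + 2*t*exp(4*t)]
  [-t*exp(4*t), -t^2*exp(4*t)/2 - 2*t*exp(4*t) + exp(4*t), -t^2*exp(4*t)/2 - t*exp(4*t)]
  [t*exp(4*t), t^2*exp(4*t)/2 + 2*t*exp(4*t), t^2*exp(4*t)/2 + t*exp(4*t) + exp(4*t)]

Strategy: write A = P · J · P⁻¹ where J is a Jordan canonical form, so e^{tA} = P · e^{tJ} · P⁻¹, and e^{tJ} can be computed block-by-block.

A has Jordan form
J =
  [4, 1, 0]
  [0, 4, 1]
  [0, 0, 4]
(up to reordering of blocks).

Per-block formulas:
  For a 3×3 Jordan block J_3(4): exp(t · J_3(4)) = e^(4t)·(I + t·N + (t^2/2)·N^2), where N is the 3×3 nilpotent shift.

After assembling e^{tJ} and conjugating by P, we get:

e^{tA} =
  [t*exp(4*t) + exp(4*t), t^2*exp(4*t)/2 + 3*t*exp(4*t), t^2*exp(4*t)/2 + 2*t*exp(4*t)]
  [-t*exp(4*t), -t^2*exp(4*t)/2 - 2*t*exp(4*t) + exp(4*t), -t^2*exp(4*t)/2 - t*exp(4*t)]
  [t*exp(4*t), t^2*exp(4*t)/2 + 2*t*exp(4*t), t^2*exp(4*t)/2 + t*exp(4*t) + exp(4*t)]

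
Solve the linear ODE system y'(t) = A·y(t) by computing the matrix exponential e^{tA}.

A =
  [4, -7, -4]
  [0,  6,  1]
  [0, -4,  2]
e^{tA} =
  [exp(4*t), t^2*exp(4*t) - 7*t*exp(4*t), t^2*exp(4*t)/2 - 4*t*exp(4*t)]
  [0, 2*t*exp(4*t) + exp(4*t), t*exp(4*t)]
  [0, -4*t*exp(4*t), -2*t*exp(4*t) + exp(4*t)]

Strategy: write A = P · J · P⁻¹ where J is a Jordan canonical form, so e^{tA} = P · e^{tJ} · P⁻¹, and e^{tJ} can be computed block-by-block.

A has Jordan form
J =
  [4, 1, 0]
  [0, 4, 1]
  [0, 0, 4]
(up to reordering of blocks).

Per-block formulas:
  For a 3×3 Jordan block J_3(4): exp(t · J_3(4)) = e^(4t)·(I + t·N + (t^2/2)·N^2), where N is the 3×3 nilpotent shift.

After assembling e^{tJ} and conjugating by P, we get:

e^{tA} =
  [exp(4*t), t^2*exp(4*t) - 7*t*exp(4*t), t^2*exp(4*t)/2 - 4*t*exp(4*t)]
  [0, 2*t*exp(4*t) + exp(4*t), t*exp(4*t)]
  [0, -4*t*exp(4*t), -2*t*exp(4*t) + exp(4*t)]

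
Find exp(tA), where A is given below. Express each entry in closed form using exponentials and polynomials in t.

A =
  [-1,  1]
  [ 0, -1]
e^{tA} =
  [exp(-t), t*exp(-t)]
  [0, exp(-t)]

Strategy: write A = P · J · P⁻¹ where J is a Jordan canonical form, so e^{tA} = P · e^{tJ} · P⁻¹, and e^{tJ} can be computed block-by-block.

A has Jordan form
J =
  [-1,  1]
  [ 0, -1]
(up to reordering of blocks).

Per-block formulas:
  For a 2×2 Jordan block J_2(-1): exp(t · J_2(-1)) = e^(-1t)·(I + t·N), where N is the 2×2 nilpotent shift.

After assembling e^{tJ} and conjugating by P, we get:

e^{tA} =
  [exp(-t), t*exp(-t)]
  [0, exp(-t)]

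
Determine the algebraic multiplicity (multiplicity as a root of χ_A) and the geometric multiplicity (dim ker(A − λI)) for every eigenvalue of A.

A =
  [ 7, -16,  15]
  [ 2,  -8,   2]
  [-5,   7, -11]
λ = -4: alg = 3, geom = 1

Step 1 — factor the characteristic polynomial to read off the algebraic multiplicities:
  χ_A(x) = (x + 4)^3

Step 2 — compute geometric multiplicities via the rank-nullity identity g(λ) = n − rank(A − λI):
  rank(A − (-4)·I) = 2, so dim ker(A − (-4)·I) = n − 2 = 1

Summary:
  λ = -4: algebraic multiplicity = 3, geometric multiplicity = 1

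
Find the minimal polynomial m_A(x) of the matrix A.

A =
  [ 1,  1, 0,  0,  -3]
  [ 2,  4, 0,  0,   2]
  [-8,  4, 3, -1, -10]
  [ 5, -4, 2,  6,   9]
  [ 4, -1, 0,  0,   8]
x^4 - 18*x^3 + 121*x^2 - 360*x + 400

The characteristic polynomial is χ_A(x) = (x - 5)^2*(x - 4)^3, so the eigenvalues are known. The minimal polynomial is
  m_A(x) = Π_λ (x − λ)^{k_λ}
where k_λ is the size of the *largest* Jordan block for λ (equivalently, the smallest k with (A − λI)^k v = 0 for every generalised eigenvector v of λ).

  λ = 4: largest Jordan block has size 2, contributing (x − 4)^2
  λ = 5: largest Jordan block has size 2, contributing (x − 5)^2

So m_A(x) = (x - 5)^2*(x - 4)^2 = x^4 - 18*x^3 + 121*x^2 - 360*x + 400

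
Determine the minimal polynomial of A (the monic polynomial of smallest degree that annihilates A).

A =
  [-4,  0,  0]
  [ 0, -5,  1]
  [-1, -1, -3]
x^3 + 12*x^2 + 48*x + 64

The characteristic polynomial is χ_A(x) = (x + 4)^3, so the eigenvalues are known. The minimal polynomial is
  m_A(x) = Π_λ (x − λ)^{k_λ}
where k_λ is the size of the *largest* Jordan block for λ (equivalently, the smallest k with (A − λI)^k v = 0 for every generalised eigenvector v of λ).

  λ = -4: largest Jordan block has size 3, contributing (x + 4)^3

So m_A(x) = (x + 4)^3 = x^3 + 12*x^2 + 48*x + 64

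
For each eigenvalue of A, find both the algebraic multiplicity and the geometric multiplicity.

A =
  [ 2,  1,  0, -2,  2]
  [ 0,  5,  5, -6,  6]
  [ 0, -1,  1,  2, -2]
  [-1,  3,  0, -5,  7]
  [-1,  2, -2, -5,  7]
λ = 2: alg = 5, geom = 2

Step 1 — factor the characteristic polynomial to read off the algebraic multiplicities:
  χ_A(x) = (x - 2)^5

Step 2 — compute geometric multiplicities via the rank-nullity identity g(λ) = n − rank(A − λI):
  rank(A − (2)·I) = 3, so dim ker(A − (2)·I) = n − 3 = 2

Summary:
  λ = 2: algebraic multiplicity = 5, geometric multiplicity = 2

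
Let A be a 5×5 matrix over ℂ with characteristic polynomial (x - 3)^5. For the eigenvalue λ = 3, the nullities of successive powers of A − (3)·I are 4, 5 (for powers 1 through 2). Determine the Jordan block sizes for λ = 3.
Block sizes for λ = 3: [2, 1, 1, 1]

From the dimensions of kernels of powers, the number of Jordan blocks of size at least j is d_j − d_{j−1} where d_j = dim ker(N^j) (with d_0 = 0). Computing the differences gives [4, 1].
The number of blocks of size exactly k is (#blocks of size ≥ k) − (#blocks of size ≥ k + 1), so the partition is: 3 block(s) of size 1, 1 block(s) of size 2.
In nonincreasing order the block sizes are [2, 1, 1, 1].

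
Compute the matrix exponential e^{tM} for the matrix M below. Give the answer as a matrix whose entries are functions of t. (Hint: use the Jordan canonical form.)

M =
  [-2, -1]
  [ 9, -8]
e^{tM} =
  [3*t*exp(-5*t) + exp(-5*t), -t*exp(-5*t)]
  [9*t*exp(-5*t), -3*t*exp(-5*t) + exp(-5*t)]

Strategy: write M = P · J · P⁻¹ where J is a Jordan canonical form, so e^{tM} = P · e^{tJ} · P⁻¹, and e^{tJ} can be computed block-by-block.

M has Jordan form
J =
  [-5,  1]
  [ 0, -5]
(up to reordering of blocks).

Per-block formulas:
  For a 2×2 Jordan block J_2(-5): exp(t · J_2(-5)) = e^(-5t)·(I + t·N), where N is the 2×2 nilpotent shift.

After assembling e^{tJ} and conjugating by P, we get:

e^{tM} =
  [3*t*exp(-5*t) + exp(-5*t), -t*exp(-5*t)]
  [9*t*exp(-5*t), -3*t*exp(-5*t) + exp(-5*t)]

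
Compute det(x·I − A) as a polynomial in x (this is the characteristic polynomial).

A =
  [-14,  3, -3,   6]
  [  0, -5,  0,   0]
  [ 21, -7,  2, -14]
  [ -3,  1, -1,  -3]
x^4 + 20*x^3 + 150*x^2 + 500*x + 625

Expanding det(x·I − A) (e.g. by cofactor expansion or by noting that A is similar to its Jordan form J, which has the same characteristic polynomial as A) gives
  χ_A(x) = x^4 + 20*x^3 + 150*x^2 + 500*x + 625
which factors as (x + 5)^4. The eigenvalues (with algebraic multiplicities) are λ = -5 with multiplicity 4.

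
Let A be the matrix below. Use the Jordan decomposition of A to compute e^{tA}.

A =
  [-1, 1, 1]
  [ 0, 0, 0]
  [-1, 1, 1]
e^{tA} =
  [1 - t, t, t]
  [0, 1, 0]
  [-t, t, t + 1]

Strategy: write A = P · J · P⁻¹ where J is a Jordan canonical form, so e^{tA} = P · e^{tJ} · P⁻¹, and e^{tJ} can be computed block-by-block.

A has Jordan form
J =
  [0, 1, 0]
  [0, 0, 0]
  [0, 0, 0]
(up to reordering of blocks).

Per-block formulas:
  For a 2×2 Jordan block J_2(0): exp(t · J_2(0)) = e^(0t)·(I + t·N), where N is the 2×2 nilpotent shift.
  For a 1×1 block at λ = 0: exp(t · [0]) = [e^(0t)].

After assembling e^{tJ} and conjugating by P, we get:

e^{tA} =
  [1 - t, t, t]
  [0, 1, 0]
  [-t, t, t + 1]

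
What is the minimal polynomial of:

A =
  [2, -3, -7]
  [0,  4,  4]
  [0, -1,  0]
x^3 - 6*x^2 + 12*x - 8

The characteristic polynomial is χ_A(x) = (x - 2)^3, so the eigenvalues are known. The minimal polynomial is
  m_A(x) = Π_λ (x − λ)^{k_λ}
where k_λ is the size of the *largest* Jordan block for λ (equivalently, the smallest k with (A − λI)^k v = 0 for every generalised eigenvector v of λ).

  λ = 2: largest Jordan block has size 3, contributing (x − 2)^3

So m_A(x) = (x - 2)^3 = x^3 - 6*x^2 + 12*x - 8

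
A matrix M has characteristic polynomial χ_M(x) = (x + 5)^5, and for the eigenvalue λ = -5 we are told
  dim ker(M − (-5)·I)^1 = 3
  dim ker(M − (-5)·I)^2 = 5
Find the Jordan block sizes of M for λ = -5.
Block sizes for λ = -5: [2, 2, 1]

From the dimensions of kernels of powers, the number of Jordan blocks of size at least j is d_j − d_{j−1} where d_j = dim ker(N^j) (with d_0 = 0). Computing the differences gives [3, 2].
The number of blocks of size exactly k is (#blocks of size ≥ k) − (#blocks of size ≥ k + 1), so the partition is: 1 block(s) of size 1, 2 block(s) of size 2.
In nonincreasing order the block sizes are [2, 2, 1].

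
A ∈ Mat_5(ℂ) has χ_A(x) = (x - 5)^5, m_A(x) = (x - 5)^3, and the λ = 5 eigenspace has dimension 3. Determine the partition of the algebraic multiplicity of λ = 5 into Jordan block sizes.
Block sizes for λ = 5: [3, 1, 1]

Step 1 — from the characteristic polynomial, algebraic multiplicity of λ = 5 is 5. From dim ker(A − (5)·I) = 3, there are exactly 3 Jordan blocks for λ = 5.
Step 2 — from the minimal polynomial, the factor (x − 5)^3 tells us the largest block for λ = 5 has size 3.
Step 3 — with total size 5, 3 blocks, and largest block 3, the block sizes (in nonincreasing order) are [3, 1, 1].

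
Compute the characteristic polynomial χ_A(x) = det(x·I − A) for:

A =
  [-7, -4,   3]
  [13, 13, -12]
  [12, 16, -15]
x^3 + 9*x^2 + 27*x + 27

Expanding det(x·I − A) (e.g. by cofactor expansion or by noting that A is similar to its Jordan form J, which has the same characteristic polynomial as A) gives
  χ_A(x) = x^3 + 9*x^2 + 27*x + 27
which factors as (x + 3)^3. The eigenvalues (with algebraic multiplicities) are λ = -3 with multiplicity 3.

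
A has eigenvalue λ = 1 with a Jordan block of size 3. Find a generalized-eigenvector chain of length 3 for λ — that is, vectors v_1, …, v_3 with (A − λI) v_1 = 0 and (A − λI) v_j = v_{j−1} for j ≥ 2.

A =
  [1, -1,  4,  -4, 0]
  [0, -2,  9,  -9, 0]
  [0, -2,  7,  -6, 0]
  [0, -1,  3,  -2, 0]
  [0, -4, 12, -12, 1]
A Jordan chain for λ = 1 of length 3:
v_1 = (-1, 0, 0, 0, 0)ᵀ
v_2 = (-1, -3, -2, -1, -4)ᵀ
v_3 = (0, 1, 0, 0, 0)ᵀ

Let N = A − (1)·I. We want v_3 with N^3 v_3 = 0 but N^2 v_3 ≠ 0; then v_{j-1} := N · v_j for j = 3, …, 2.

Pick v_3 = (0, 1, 0, 0, 0)ᵀ.
Then v_2 = N · v_3 = (-1, -3, -2, -1, -4)ᵀ.
Then v_1 = N · v_2 = (-1, 0, 0, 0, 0)ᵀ.

Sanity check: (A − (1)·I) v_1 = (0, 0, 0, 0, 0)ᵀ = 0. ✓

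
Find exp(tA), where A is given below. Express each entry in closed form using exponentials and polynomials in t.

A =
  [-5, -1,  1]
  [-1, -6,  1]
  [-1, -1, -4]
e^{tA} =
  [exp(-5*t), -t*exp(-5*t), t*exp(-5*t)]
  [-t*exp(-5*t), t^2*exp(-5*t)/2 - t*exp(-5*t) + exp(-5*t), -t^2*exp(-5*t)/2 + t*exp(-5*t)]
  [-t*exp(-5*t), t^2*exp(-5*t)/2 - t*exp(-5*t), -t^2*exp(-5*t)/2 + t*exp(-5*t) + exp(-5*t)]

Strategy: write A = P · J · P⁻¹ where J is a Jordan canonical form, so e^{tA} = P · e^{tJ} · P⁻¹, and e^{tJ} can be computed block-by-block.

A has Jordan form
J =
  [-5,  1,  0]
  [ 0, -5,  1]
  [ 0,  0, -5]
(up to reordering of blocks).

Per-block formulas:
  For a 3×3 Jordan block J_3(-5): exp(t · J_3(-5)) = e^(-5t)·(I + t·N + (t^2/2)·N^2), where N is the 3×3 nilpotent shift.

After assembling e^{tJ} and conjugating by P, we get:

e^{tA} =
  [exp(-5*t), -t*exp(-5*t), t*exp(-5*t)]
  [-t*exp(-5*t), t^2*exp(-5*t)/2 - t*exp(-5*t) + exp(-5*t), -t^2*exp(-5*t)/2 + t*exp(-5*t)]
  [-t*exp(-5*t), t^2*exp(-5*t)/2 - t*exp(-5*t), -t^2*exp(-5*t)/2 + t*exp(-5*t) + exp(-5*t)]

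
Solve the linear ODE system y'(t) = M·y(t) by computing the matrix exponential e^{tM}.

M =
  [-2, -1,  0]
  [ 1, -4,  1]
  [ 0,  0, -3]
e^{tM} =
  [t*exp(-3*t) + exp(-3*t), -t*exp(-3*t), -t^2*exp(-3*t)/2]
  [t*exp(-3*t), -t*exp(-3*t) + exp(-3*t), -t^2*exp(-3*t)/2 + t*exp(-3*t)]
  [0, 0, exp(-3*t)]

Strategy: write M = P · J · P⁻¹ where J is a Jordan canonical form, so e^{tM} = P · e^{tJ} · P⁻¹, and e^{tJ} can be computed block-by-block.

M has Jordan form
J =
  [-3,  1,  0]
  [ 0, -3,  1]
  [ 0,  0, -3]
(up to reordering of blocks).

Per-block formulas:
  For a 3×3 Jordan block J_3(-3): exp(t · J_3(-3)) = e^(-3t)·(I + t·N + (t^2/2)·N^2), where N is the 3×3 nilpotent shift.

After assembling e^{tJ} and conjugating by P, we get:

e^{tM} =
  [t*exp(-3*t) + exp(-3*t), -t*exp(-3*t), -t^2*exp(-3*t)/2]
  [t*exp(-3*t), -t*exp(-3*t) + exp(-3*t), -t^2*exp(-3*t)/2 + t*exp(-3*t)]
  [0, 0, exp(-3*t)]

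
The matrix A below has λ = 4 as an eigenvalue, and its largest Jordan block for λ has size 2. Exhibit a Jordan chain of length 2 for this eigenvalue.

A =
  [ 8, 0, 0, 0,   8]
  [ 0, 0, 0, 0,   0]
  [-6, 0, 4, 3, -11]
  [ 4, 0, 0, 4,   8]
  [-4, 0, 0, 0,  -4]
A Jordan chain for λ = 4 of length 2:
v_1 = (0, 0, 3, 0, 0)ᵀ
v_2 = (0, 0, 0, 1, 0)ᵀ

Let N = A − (4)·I. We want v_2 with N^2 v_2 = 0 but N^1 v_2 ≠ 0; then v_{j-1} := N · v_j for j = 2, …, 2.

Pick v_2 = (0, 0, 0, 1, 0)ᵀ.
Then v_1 = N · v_2 = (0, 0, 3, 0, 0)ᵀ.

Sanity check: (A − (4)·I) v_1 = (0, 0, 0, 0, 0)ᵀ = 0. ✓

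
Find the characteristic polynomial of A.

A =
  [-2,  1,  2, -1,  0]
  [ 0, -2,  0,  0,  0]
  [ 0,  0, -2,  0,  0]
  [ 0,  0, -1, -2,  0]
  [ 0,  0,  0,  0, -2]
x^5 + 10*x^4 + 40*x^3 + 80*x^2 + 80*x + 32

Expanding det(x·I − A) (e.g. by cofactor expansion or by noting that A is similar to its Jordan form J, which has the same characteristic polynomial as A) gives
  χ_A(x) = x^5 + 10*x^4 + 40*x^3 + 80*x^2 + 80*x + 32
which factors as (x + 2)^5. The eigenvalues (with algebraic multiplicities) are λ = -2 with multiplicity 5.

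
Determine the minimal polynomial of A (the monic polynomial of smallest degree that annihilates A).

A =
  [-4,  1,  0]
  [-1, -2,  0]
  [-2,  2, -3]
x^2 + 6*x + 9

The characteristic polynomial is χ_A(x) = (x + 3)^3, so the eigenvalues are known. The minimal polynomial is
  m_A(x) = Π_λ (x − λ)^{k_λ}
where k_λ is the size of the *largest* Jordan block for λ (equivalently, the smallest k with (A − λI)^k v = 0 for every generalised eigenvector v of λ).

  λ = -3: largest Jordan block has size 2, contributing (x + 3)^2

So m_A(x) = (x + 3)^2 = x^2 + 6*x + 9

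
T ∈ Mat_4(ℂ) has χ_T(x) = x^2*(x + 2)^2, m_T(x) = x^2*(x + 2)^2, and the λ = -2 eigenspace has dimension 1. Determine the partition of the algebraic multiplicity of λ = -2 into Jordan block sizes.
Block sizes for λ = -2: [2]

Step 1 — from the characteristic polynomial, algebraic multiplicity of λ = -2 is 2. From dim ker(T − (-2)·I) = 1, there are exactly 1 Jordan blocks for λ = -2.
Step 2 — from the minimal polynomial, the factor (x + 2)^2 tells us the largest block for λ = -2 has size 2.
Step 3 — with total size 2, 1 blocks, and largest block 2, the block sizes (in nonincreasing order) are [2].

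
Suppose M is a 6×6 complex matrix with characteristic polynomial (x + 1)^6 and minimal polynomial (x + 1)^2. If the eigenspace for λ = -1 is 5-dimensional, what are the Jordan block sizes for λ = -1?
Block sizes for λ = -1: [2, 1, 1, 1, 1]

Step 1 — from the characteristic polynomial, algebraic multiplicity of λ = -1 is 6. From dim ker(M − (-1)·I) = 5, there are exactly 5 Jordan blocks for λ = -1.
Step 2 — from the minimal polynomial, the factor (x + 1)^2 tells us the largest block for λ = -1 has size 2.
Step 3 — with total size 6, 5 blocks, and largest block 2, the block sizes (in nonincreasing order) are [2, 1, 1, 1, 1].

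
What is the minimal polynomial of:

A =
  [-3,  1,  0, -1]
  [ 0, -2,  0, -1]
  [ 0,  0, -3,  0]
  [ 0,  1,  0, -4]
x^2 + 6*x + 9

The characteristic polynomial is χ_A(x) = (x + 3)^4, so the eigenvalues are known. The minimal polynomial is
  m_A(x) = Π_λ (x − λ)^{k_λ}
where k_λ is the size of the *largest* Jordan block for λ (equivalently, the smallest k with (A − λI)^k v = 0 for every generalised eigenvector v of λ).

  λ = -3: largest Jordan block has size 2, contributing (x + 3)^2

So m_A(x) = (x + 3)^2 = x^2 + 6*x + 9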